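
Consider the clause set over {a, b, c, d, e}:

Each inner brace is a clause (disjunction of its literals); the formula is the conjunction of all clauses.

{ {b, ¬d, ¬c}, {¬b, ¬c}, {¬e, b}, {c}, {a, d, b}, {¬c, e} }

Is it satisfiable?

From the singleton clause (c), c = True.
From the singleton clause (¬b), b = False.
From the singleton clause (¬d), d = False.
From the singleton clause (¬e), e = False.
That conflicts with the unit clause (e).
No assignment satisfies every clause.

No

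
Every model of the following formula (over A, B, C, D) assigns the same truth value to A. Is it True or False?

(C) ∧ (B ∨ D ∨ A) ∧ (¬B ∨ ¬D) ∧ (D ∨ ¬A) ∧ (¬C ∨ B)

False

Suppose A = True.
The clause (C) is unit, so C = True.
The clause (D) is unit, so D = True.
The clause (¬B) is unit, so B = False.
Now (B) is unsatisfied and unit — conflict.
So every satisfying assignment has A = False.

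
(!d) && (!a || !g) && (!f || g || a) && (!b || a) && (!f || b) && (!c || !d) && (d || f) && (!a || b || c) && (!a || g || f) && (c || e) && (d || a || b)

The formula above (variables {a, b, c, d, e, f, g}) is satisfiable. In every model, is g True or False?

False

Suppose g = true.
From the singleton clause (!d), d = false.
From the singleton clause (!a), a = false.
From the singleton clause (!b), b = false.
But (b) is also a unit clause — contradiction.
So every satisfying assignment has g = False.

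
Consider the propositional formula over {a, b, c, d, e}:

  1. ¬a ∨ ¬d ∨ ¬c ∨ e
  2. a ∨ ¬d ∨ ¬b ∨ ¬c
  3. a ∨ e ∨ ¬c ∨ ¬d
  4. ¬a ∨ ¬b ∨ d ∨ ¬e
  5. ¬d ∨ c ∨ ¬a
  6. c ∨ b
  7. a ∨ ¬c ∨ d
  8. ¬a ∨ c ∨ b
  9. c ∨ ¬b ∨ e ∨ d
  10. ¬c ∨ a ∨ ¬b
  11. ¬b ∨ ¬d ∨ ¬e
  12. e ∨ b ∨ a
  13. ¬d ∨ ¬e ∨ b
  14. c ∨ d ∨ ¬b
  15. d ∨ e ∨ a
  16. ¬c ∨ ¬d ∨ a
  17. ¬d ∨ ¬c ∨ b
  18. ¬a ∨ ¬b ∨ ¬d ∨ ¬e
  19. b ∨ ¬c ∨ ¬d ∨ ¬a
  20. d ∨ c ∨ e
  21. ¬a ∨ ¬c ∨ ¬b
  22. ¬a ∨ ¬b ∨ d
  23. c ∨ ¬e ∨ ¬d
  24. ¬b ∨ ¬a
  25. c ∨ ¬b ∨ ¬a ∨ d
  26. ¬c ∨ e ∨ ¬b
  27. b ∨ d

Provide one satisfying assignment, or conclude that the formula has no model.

Suppose c = False.
Unit clause (b) forces b = True.
Unit clause (d) forces d = True.
Unit clause (¬a) forces a = False.
Unit clause (¬e) forces e = False.
All clauses are satisfied.

a=False, b=True, c=False, d=True, e=False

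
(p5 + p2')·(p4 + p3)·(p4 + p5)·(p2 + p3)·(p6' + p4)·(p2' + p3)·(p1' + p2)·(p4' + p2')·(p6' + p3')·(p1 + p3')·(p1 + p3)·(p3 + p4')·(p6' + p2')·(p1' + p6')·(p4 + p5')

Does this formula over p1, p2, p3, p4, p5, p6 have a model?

Suppose p5 = 1.
From the singleton clause (p4), p4 = 1.
From the singleton clause (p2'), p2 = 0.
From the singleton clause (p3), p3 = 1.
From the singleton clause (p1'), p1 = 0.
Now (p1) is unsatisfied and unit — conflict.
Undo p5 and try p5 = 0.
From the singleton clause (p2'), p2 = 0.
From the singleton clause (p4), p4 = 1.
From the singleton clause (p3), p3 = 1.
From the singleton clause (p1'), p1 = 0.
Now (p1) is unsatisfied and unit — conflict.
Both values of p5 lead to a conflict.
No assignment satisfies every clause.

No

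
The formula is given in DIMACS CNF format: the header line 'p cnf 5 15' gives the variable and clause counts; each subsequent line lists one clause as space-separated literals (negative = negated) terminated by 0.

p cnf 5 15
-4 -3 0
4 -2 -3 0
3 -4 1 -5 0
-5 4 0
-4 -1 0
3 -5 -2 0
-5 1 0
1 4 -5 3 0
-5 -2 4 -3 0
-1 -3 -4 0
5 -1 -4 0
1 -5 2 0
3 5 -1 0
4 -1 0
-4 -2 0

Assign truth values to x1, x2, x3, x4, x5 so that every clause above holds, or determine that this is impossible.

Case x4 = True:
The clause (¬x3) is unit, so x3 = False.
The clause (¬x1) is unit, so x1 = False.
The clause (¬x5) is unit, so x5 = False.
The clause (¬x2) is unit, so x2 = False.
All clauses are satisfied.

x1=False; x2=False; x3=False; x4=True; x5=False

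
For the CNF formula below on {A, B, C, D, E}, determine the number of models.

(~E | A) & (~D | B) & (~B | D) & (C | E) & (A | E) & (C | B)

There are 2^5 = 32 truth assignments over (A, B, C, D, E).
Split on D. With D = 1, the clauses containing D are satisfied and ~D drops from the rest; 3 of the 2^4 = 16 assignments to the other variables satisfy what remains.
With D = 0, by the same count on the reduced clause set, 2 assignments work.
(One model: A=T, B=F, C=T, D=F, E=F.)
Total: 3 + 2 = 5.

5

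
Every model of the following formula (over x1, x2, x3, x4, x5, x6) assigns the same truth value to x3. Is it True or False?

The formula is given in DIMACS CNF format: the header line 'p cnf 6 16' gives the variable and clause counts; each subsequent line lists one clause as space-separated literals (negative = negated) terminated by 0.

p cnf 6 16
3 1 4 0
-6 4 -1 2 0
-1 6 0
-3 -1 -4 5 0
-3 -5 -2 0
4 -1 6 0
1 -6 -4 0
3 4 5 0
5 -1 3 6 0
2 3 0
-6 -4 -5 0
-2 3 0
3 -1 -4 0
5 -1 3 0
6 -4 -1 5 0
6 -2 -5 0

True

Suppose x3 = False.
(x2) alone gives x2 = True.
Now (¬x2) is unsatisfied and unit — conflict.
So every satisfying assignment has x3 = True.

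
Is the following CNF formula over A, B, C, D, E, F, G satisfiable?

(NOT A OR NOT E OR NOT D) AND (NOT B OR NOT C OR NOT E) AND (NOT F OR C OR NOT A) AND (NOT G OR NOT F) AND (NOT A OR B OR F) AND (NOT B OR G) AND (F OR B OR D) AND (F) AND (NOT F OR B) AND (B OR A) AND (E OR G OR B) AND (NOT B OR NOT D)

Unit clause (F) forces F = true.
Unit clause (NOT G) forces G = false.
Unit clause (NOT B) forces B = false.
That conflicts with the unit clause (B).
No assignment satisfies every clause.

No, unsatisfiable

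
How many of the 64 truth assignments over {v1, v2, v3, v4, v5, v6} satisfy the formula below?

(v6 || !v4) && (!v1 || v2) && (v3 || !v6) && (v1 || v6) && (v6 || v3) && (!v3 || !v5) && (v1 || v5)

3

There are 2^6 = 64 truth assignments over (v1, v2, v3, v4, v5, v6).
Split on v2. With v2 = true, the clauses containing v2 are satisfied and !v2 drops from the rest; 3 of the 2^5 = 32 assignments to the other variables satisfy what remains.
With v2 = false, by the same count on the reduced clause set, 0 assignments work.
(One model: v1=T, v2=T, v3=T, v4=F, v5=F, v6=F.)
Total: 3 + 0 = 3.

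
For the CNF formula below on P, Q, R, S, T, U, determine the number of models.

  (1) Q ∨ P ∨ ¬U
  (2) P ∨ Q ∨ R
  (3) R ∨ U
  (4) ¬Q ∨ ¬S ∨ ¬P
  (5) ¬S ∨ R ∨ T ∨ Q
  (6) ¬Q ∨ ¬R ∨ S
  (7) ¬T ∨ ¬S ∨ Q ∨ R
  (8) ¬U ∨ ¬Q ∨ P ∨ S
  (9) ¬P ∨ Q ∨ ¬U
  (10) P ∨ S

There are 2^6 = 64 truth assignments over (P, Q, R, S, T, U).
Split on S. With S = True, the clauses containing S are satisfied and ¬S drops from the rest; 10 of the 2^5 = 32 assignments to the other variables satisfy what remains.
With S = False, by the same count on the reduced clause set, 4 assignments work.
(One model: P=F, Q=F, R=T, S=T, T=F, U=F.)
Total: 10 + 4 = 14.

14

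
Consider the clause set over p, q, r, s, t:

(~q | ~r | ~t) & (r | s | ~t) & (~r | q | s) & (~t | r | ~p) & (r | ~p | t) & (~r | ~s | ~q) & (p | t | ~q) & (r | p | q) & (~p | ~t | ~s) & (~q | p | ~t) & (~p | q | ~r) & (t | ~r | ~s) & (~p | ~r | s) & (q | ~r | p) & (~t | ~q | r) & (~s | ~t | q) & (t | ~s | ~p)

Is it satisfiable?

Branch on q: set q = 0.
Branch on r: set r = 0.
(p) alone gives p = 1.
(~t) alone gives t = 0.
Now (t) is unsatisfied and unit — conflict.
That branch fails; take r = 1 instead.
(s) alone gives s = 1.
(~p) alone gives p = 0.
Now (p) is unsatisfied and unit — conflict.
Either choice for r ends in contradiction.
That branch fails; take q = 1 instead.
Branch on r: set r = 0.
(~t) alone gives t = 0.
(~p) alone gives p = 0.
Now (p) is unsatisfied and unit — conflict.
That branch fails; take r = 1 instead.
(~t) alone gives t = 0.
(~s) alone gives s = 0.
(p) alone gives p = 1.
Now (~p) is unsatisfied and unit — conflict.
Either choice for r ends in contradiction.
Either choice for q ends in contradiction.
No assignment satisfies every clause.

No, unsatisfiable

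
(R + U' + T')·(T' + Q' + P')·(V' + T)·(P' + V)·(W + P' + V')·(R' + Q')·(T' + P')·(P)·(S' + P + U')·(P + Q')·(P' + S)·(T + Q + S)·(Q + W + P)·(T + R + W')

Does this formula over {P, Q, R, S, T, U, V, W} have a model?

Unsatisfiable

(P) alone gives P = 1.
(V) alone gives V = 1.
(T) alone gives T = 1.
That conflicts with the unit clause (T').
No assignment satisfies every clause.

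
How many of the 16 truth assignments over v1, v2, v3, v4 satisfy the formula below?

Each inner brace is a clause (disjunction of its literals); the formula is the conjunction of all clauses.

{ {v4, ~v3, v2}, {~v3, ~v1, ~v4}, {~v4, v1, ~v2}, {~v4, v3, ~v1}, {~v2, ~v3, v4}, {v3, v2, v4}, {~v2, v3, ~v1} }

3

There are 2^4 = 16 truth assignments over (v1, v2, v3, v4).
Check each against the 7 clauses (columns in the order v1, v2, v3, v4):
  F F F F  ✗ fails (v3 | v2 | v4)
  F F F T  ✓ satisfies all
  F F T F  ✗ fails (v4 | ~v3 | v2)
  F F T T  ✓ satisfies all
  F T F F  ✓ satisfies all
  F T F T  ✗ fails (~v4 | v1 | ~v2)
  F T T F  ✗ fails (~v2 | ~v3 | v4)
  F T T T  ✗ fails (~v4 | v1 | ~v2)
  T F F F  ✗ fails (v3 | v2 | v4)
  T F F T  ✗ fails (~v4 | v3 | ~v1)
  T F T F  ✗ fails (v4 | ~v3 | v2)
  T F T T  ✗ fails (~v3 | ~v1 | ~v4)
  T T F F  ✗ fails (~v2 | v3 | ~v1)
  T T F T  ✗ fails (~v4 | v3 | ~v1)
  T T T F  ✗ fails (~v2 | ~v3 | v4)
  T T T T  ✗ fails (~v3 | ~v1 | ~v4)
3 of the 16 rows are models.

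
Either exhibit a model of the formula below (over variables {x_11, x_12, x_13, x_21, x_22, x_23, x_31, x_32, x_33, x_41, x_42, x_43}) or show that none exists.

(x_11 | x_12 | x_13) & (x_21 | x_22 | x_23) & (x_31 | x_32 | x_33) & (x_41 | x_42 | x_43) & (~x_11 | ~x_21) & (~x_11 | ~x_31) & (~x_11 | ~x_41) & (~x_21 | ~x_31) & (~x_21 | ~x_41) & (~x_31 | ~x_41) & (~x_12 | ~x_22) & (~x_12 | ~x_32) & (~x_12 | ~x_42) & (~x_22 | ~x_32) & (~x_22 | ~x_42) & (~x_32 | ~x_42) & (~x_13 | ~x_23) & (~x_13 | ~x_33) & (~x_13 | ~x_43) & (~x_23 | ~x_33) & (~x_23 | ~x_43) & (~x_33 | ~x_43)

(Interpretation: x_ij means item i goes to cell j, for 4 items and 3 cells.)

UNSATISFIABLE

Try x_11 = 0.
Try x_12 = 1.
Unit clause (~x_22) forces x_22 = 0.
Unit clause (~x_32) forces x_32 = 0.
Unit clause (~x_42) forces x_42 = 0.
Try x_21 = 1.
Unit clause (~x_31) forces x_31 = 0.
Unit clause (x_33) forces x_33 = 1.
Unit clause (~x_41) forces x_41 = 0.
Unit clause (x_43) forces x_43 = 1.
That conflicts with the unit clause (~x_43).
That branch fails; take x_21 = 0 instead.
Unit clause (x_23) forces x_23 = 1.
Unit clause (~x_13) forces x_13 = 0.
Unit clause (~x_33) forces x_33 = 0.
Unit clause (x_31) forces x_31 = 1.
Unit clause (~x_41) forces x_41 = 0.
Unit clause (x_43) forces x_43 = 1.
That conflicts with the unit clause (~x_43).
Either choice for x_21 ends in contradiction.
That branch fails; take x_12 = 0 instead.
Unit clause (x_13) forces x_13 = 1.
Unit clause (~x_23) forces x_23 = 0.
Unit clause (~x_33) forces x_33 = 0.
Unit clause (~x_43) forces x_43 = 0.
Try x_21 = 1.
Unit clause (~x_31) forces x_31 = 0.
Unit clause (x_32) forces x_32 = 1.
Unit clause (~x_41) forces x_41 = 0.
Unit clause (x_42) forces x_42 = 1.
That conflicts with the unit clause (~x_42).
That branch fails; take x_21 = 0 instead.
Unit clause (x_22) forces x_22 = 1.
Unit clause (~x_32) forces x_32 = 0.
Unit clause (x_31) forces x_31 = 1.
Unit clause (~x_41) forces x_41 = 0.
Unit clause (x_42) forces x_42 = 1.
That conflicts with the unit clause (~x_42).
Either choice for x_21 ends in contradiction.
Either choice for x_12 ends in contradiction.
That branch fails; take x_11 = 1 instead.
Unit clause (~x_21) forces x_21 = 0.
Unit clause (~x_31) forces x_31 = 0.
Unit clause (~x_41) forces x_41 = 0.
Try x_22 = 1.
Unit clause (~x_12) forces x_12 = 0.
Unit clause (~x_32) forces x_32 = 0.
Unit clause (x_33) forces x_33 = 1.
Unit clause (~x_42) forces x_42 = 0.
Unit clause (x_43) forces x_43 = 1.
That conflicts with the unit clause (~x_43).
That branch fails; take x_22 = 0 instead.
Unit clause (x_23) forces x_23 = 1.
Unit clause (~x_13) forces x_13 = 0.
Unit clause (~x_33) forces x_33 = 0.
Unit clause (x_32) forces x_32 = 1.
Unit clause (~x_12) forces x_12 = 0.
Unit clause (~x_42) forces x_42 = 0.
Unit clause (x_43) forces x_43 = 1.
That conflicts with the unit clause (~x_43).
Either choice for x_22 ends in contradiction.
Either choice for x_11 ends in contradiction.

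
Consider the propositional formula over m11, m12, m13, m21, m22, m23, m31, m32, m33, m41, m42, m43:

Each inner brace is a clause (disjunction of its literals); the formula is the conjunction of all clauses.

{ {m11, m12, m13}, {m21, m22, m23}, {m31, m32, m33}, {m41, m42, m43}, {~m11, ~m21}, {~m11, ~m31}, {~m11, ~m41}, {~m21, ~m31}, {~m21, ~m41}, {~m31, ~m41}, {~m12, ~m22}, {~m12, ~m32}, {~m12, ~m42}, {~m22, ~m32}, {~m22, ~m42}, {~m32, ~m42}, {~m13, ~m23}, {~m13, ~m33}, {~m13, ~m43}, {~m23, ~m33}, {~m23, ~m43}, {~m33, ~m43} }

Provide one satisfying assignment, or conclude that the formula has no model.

UNSATISFIABLE

Suppose m11 = 0.
Suppose m12 = 1.
From the singleton clause (~m22), m22 = 0.
From the singleton clause (~m32), m32 = 0.
From the singleton clause (~m42), m42 = 0.
Suppose m21 = 1.
From the singleton clause (~m31), m31 = 0.
From the singleton clause (m33), m33 = 1.
From the singleton clause (~m41), m41 = 0.
From the singleton clause (m43), m43 = 1.
Now (~m43) is unsatisfied and unit — conflict.
That branch fails; take m21 = 0 instead.
From the singleton clause (m23), m23 = 1.
From the singleton clause (~m13), m13 = 0.
From the singleton clause (~m33), m33 = 0.
From the singleton clause (m31), m31 = 1.
From the singleton clause (~m41), m41 = 0.
From the singleton clause (m43), m43 = 1.
Now (~m43) is unsatisfied and unit — conflict.
Either choice for m21 ends in contradiction.
That branch fails; take m12 = 0 instead.
From the singleton clause (m13), m13 = 1.
From the singleton clause (~m23), m23 = 0.
From the singleton clause (~m33), m33 = 0.
From the singleton clause (~m43), m43 = 0.
Suppose m21 = 1.
From the singleton clause (~m31), m31 = 0.
From the singleton clause (m32), m32 = 1.
From the singleton clause (~m41), m41 = 0.
From the singleton clause (m42), m42 = 1.
Now (~m42) is unsatisfied and unit — conflict.
That branch fails; take m21 = 0 instead.
From the singleton clause (m22), m22 = 1.
From the singleton clause (~m32), m32 = 0.
From the singleton clause (m31), m31 = 1.
From the singleton clause (~m41), m41 = 0.
From the singleton clause (m42), m42 = 1.
Now (~m42) is unsatisfied and unit — conflict.
Either choice for m21 ends in contradiction.
Either choice for m12 ends in contradiction.
That branch fails; take m11 = 1 instead.
From the singleton clause (~m21), m21 = 0.
From the singleton clause (~m31), m31 = 0.
From the singleton clause (~m41), m41 = 0.
Suppose m22 = 1.
From the singleton clause (~m12), m12 = 0.
From the singleton clause (~m32), m32 = 0.
From the singleton clause (m33), m33 = 1.
From the singleton clause (~m42), m42 = 0.
From the singleton clause (m43), m43 = 1.
Now (~m43) is unsatisfied and unit — conflict.
That branch fails; take m22 = 0 instead.
From the singleton clause (m23), m23 = 1.
From the singleton clause (~m13), m13 = 0.
From the singleton clause (~m33), m33 = 0.
From the singleton clause (m32), m32 = 1.
From the singleton clause (~m12), m12 = 0.
From the singleton clause (~m42), m42 = 0.
From the singleton clause (m43), m43 = 1.
Now (~m43) is unsatisfied and unit — conflict.
Either choice for m22 ends in contradiction.
Either choice for m11 ends in contradiction.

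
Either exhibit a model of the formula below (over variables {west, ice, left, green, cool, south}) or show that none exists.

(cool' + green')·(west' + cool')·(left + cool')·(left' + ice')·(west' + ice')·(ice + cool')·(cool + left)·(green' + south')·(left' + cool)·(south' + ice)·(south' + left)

UNSATISFIABLE

Suppose cool = 0.
The clause (left) is unit, so left = 1.
But (left') is also a unit clause — contradiction.
That branch fails; take cool = 1 instead.
The clause (green') is unit, so green = 0.
The clause (west') is unit, so west = 0.
The clause (left) is unit, so left = 1.
The clause (ice') is unit, so ice = 0.
But (ice) is also a unit clause — contradiction.
Either choice for cool ends in contradiction.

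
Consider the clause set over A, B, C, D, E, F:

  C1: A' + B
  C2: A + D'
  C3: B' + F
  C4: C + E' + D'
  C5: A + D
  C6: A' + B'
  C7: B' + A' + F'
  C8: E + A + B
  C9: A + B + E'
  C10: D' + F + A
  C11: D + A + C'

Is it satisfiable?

No

Try A = 0.
(D') alone gives D = 0.
But (D) is also a unit clause — contradiction.
That branch fails; take A = 1 instead.
(B) alone gives B = 1.
But (B') is also a unit clause — contradiction.
Either choice for A ends in contradiction.
No assignment satisfies every clause.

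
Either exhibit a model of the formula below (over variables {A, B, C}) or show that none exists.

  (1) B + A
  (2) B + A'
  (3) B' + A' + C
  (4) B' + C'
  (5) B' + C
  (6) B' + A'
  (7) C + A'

Branch on B: set B = 1.
Unit clause (C') forces C = 0.
Now (C) is unsatisfied and unit — conflict.
Undo B and try B = 0.
Unit clause (A) forces A = 1.
Now (A') is unsatisfied and unit — conflict.
Either choice for B ends in contradiction.

UNSATISFIABLE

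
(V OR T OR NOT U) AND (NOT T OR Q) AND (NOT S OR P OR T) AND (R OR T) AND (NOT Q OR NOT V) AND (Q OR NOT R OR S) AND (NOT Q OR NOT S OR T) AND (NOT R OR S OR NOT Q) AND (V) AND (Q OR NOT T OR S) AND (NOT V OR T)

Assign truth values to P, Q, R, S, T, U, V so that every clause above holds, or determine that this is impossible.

From the singleton clause (V), V = true.
From the singleton clause (NOT Q), Q = false.
From the singleton clause (NOT T), T = false.
Now (T) is unsatisfied and unit — conflict.

UNSATISFIABLE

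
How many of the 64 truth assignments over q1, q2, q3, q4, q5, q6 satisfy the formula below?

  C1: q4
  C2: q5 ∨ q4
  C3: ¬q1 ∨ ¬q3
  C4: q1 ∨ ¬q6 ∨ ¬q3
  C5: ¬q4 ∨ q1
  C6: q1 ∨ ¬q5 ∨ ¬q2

There are 2^6 = 64 truth assignments over (q1, q2, q3, q4, q5, q6).
Split on q5. With q5 = True, the clauses containing q5 are satisfied and ¬q5 drops from the rest; 4 of the 2^5 = 32 assignments to the other variables satisfy what remains.
With q5 = False, by the same count on the reduced clause set, 4 assignments work.
(One model: q1=T, q2=F, q3=F, q4=T, q5=F, q6=F.)
Total: 4 + 4 = 8.

8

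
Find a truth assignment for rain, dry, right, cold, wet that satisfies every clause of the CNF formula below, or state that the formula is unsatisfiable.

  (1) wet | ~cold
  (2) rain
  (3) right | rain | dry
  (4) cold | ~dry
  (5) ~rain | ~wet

(rain) alone gives rain = 1.
(~wet) alone gives wet = 0.
(~cold) alone gives cold = 0.
(~dry) alone gives dry = 0.
All clauses hold; right can take either value.

rain=1,  dry=0,  right=1,  cold=0,  wet=0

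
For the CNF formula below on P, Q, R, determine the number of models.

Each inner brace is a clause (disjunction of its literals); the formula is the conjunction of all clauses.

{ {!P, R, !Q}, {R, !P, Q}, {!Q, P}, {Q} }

1

There are 2^3 = 8 truth assignments over (P, Q, R).
Check each against the 4 clauses (columns in the order P, Q, R):
  F F F  ✗ fails (Q)
  F F T  ✗ fails (Q)
  F T F  ✗ fails (!Q || P)
  F T T  ✗ fails (!Q || P)
  T F F  ✗ fails (R || !P || Q)
  T F T  ✗ fails (Q)
  T T F  ✗ fails (!P || R || !Q)
  T T T  ✓ satisfies all
1 of the 8 rows is a model.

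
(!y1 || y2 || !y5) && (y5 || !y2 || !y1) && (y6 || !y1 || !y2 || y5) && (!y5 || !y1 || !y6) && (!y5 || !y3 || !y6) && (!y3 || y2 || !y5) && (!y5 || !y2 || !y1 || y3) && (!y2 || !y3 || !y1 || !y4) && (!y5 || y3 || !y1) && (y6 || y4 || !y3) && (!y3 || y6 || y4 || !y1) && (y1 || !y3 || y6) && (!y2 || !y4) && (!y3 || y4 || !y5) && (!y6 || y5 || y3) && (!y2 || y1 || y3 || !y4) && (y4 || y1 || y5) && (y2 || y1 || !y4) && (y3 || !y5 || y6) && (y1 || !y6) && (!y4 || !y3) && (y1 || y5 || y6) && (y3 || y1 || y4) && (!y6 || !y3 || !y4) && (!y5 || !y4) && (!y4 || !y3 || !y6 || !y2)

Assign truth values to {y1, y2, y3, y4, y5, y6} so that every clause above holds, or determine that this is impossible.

y1=true,  y2=false,  y3=true,  y4=false,  y5=false,  y6=true

Branch on y2: set y2 = false.
Branch on y1: set y1 = true.
The clause (!y5) is unit, so y5 = false.
Branch on y6: set y6 = true.
The clause (y3) is unit, so y3 = true.
The clause (!y4) is unit, so y4 = false.
Every clause now holds.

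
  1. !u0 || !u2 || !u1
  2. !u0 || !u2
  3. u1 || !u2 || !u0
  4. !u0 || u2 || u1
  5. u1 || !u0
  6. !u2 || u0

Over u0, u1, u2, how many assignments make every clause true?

3

There are 2^3 = 8 truth assignments over (u0, u1, u2).
Check each against the 6 clauses (columns in the order u0, u1, u2):
  F F F  ✓ satisfies all
  F F T  ✗ fails (!u2 || u0)
  F T F  ✓ satisfies all
  F T T  ✗ fails (!u2 || u0)
  T F F  ✗ fails (!u0 || u2 || u1)
  T F T  ✗ fails (!u0 || !u2)
  T T F  ✓ satisfies all
  T T T  ✗ fails (!u0 || !u2 || !u1)
3 of the 8 rows are models.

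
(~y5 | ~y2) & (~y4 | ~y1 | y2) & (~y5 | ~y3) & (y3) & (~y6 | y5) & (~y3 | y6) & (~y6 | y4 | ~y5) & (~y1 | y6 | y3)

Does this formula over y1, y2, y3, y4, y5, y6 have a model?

Unsatisfiable

From the singleton clause (y3), y3 = 1.
From the singleton clause (~y5), y5 = 0.
From the singleton clause (~y6), y6 = 0.
That conflicts with the unit clause (y6).
No assignment satisfies every clause.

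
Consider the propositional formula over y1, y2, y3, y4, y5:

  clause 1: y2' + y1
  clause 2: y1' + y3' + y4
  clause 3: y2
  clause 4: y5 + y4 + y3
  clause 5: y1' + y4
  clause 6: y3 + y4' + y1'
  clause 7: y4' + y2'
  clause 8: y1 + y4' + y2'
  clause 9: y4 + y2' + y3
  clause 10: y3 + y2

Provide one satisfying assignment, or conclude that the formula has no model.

UNSATISFIABLE

The clause (y2) is unit, so y2 = 1.
The clause (y1) is unit, so y1 = 1.
The clause (y4) is unit, so y4 = 1.
That conflicts with the unit clause (y4').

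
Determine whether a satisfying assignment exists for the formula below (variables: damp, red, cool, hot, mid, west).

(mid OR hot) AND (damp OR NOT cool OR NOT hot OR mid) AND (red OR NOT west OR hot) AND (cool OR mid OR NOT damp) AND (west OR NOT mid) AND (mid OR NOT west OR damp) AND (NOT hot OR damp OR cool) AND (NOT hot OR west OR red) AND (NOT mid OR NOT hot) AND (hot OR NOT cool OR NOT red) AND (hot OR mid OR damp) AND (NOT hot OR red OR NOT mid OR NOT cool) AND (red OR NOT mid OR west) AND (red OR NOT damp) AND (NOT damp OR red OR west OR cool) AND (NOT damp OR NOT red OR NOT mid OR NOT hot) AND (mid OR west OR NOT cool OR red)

Satisfiable

Case mid = true:
Unit clause (west) forces west = true.
Unit clause (NOT hot) forces hot = false.
Unit clause (red) forces red = true.
Unit clause (NOT cool) forces cool = false.
All clauses hold; damp can take either value.
A satisfying assignment: damp=false; red=true; cool=false; hot=false; mid=true; west=true.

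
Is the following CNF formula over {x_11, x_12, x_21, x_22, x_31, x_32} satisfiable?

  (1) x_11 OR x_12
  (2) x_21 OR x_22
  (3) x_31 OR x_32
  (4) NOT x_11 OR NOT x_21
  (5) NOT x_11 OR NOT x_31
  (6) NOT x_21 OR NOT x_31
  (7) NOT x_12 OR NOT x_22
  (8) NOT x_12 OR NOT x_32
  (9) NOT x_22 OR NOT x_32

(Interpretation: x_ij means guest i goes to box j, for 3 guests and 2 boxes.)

Suppose x_11 = true.
From the singleton clause (NOT x_21), x_21 = false.
From the singleton clause (x_22), x_22 = true.
From the singleton clause (NOT x_31), x_31 = false.
From the singleton clause (x_32), x_32 = true.
Now (NOT x_32) is unsatisfied and unit — conflict.
Backtrack on x_11: now try x_11 = false.
From the singleton clause (x_12), x_12 = true.
From the singleton clause (NOT x_22), x_22 = false.
From the singleton clause (x_21), x_21 = true.
From the singleton clause (NOT x_31), x_31 = false.
From the singleton clause (x_32), x_32 = true.
Now (NOT x_32) is unsatisfied and unit — conflict.
Either choice for x_11 ends in contradiction.
No assignment satisfies every clause.

No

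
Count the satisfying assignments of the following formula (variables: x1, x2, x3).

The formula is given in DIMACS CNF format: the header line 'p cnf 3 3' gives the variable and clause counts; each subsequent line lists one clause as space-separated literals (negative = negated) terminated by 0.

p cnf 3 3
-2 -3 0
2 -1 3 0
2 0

There are 2^3 = 8 truth assignments over (x1, x2, x3).
Split on x2. With x2 = True, the clauses containing x2 are satisfied and ¬x2 drops from the rest; 2 of the 2^2 = 4 assignments to the other variables satisfy what remains.
With x2 = False, by the same count on the reduced clause set, 0 assignments work.
(One model: x1=F, x2=T, x3=F.)
Total: 2 + 0 = 2.

2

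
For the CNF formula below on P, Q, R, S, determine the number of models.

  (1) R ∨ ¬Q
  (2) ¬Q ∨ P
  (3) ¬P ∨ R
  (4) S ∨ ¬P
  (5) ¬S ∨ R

5

There are 2^4 = 16 truth assignments over (P, Q, R, S).
Check each against the 5 clauses (columns in the order P, Q, R, S):
  F F F F  ✓ satisfies all
  F F F T  ✗ fails (¬S ∨ R)
  F F T F  ✓ satisfies all
  F F T T  ✓ satisfies all
  F T F F  ✗ fails (R ∨ ¬Q)
  F T F T  ✗ fails (R ∨ ¬Q)
  F T T F  ✗ fails (¬Q ∨ P)
  F T T T  ✗ fails (¬Q ∨ P)
  T F F F  ✗ fails (¬P ∨ R)
  T F F T  ✗ fails (¬P ∨ R)
  T F T F  ✗ fails (S ∨ ¬P)
  T F T T  ✓ satisfies all
  T T F F  ✗ fails (R ∨ ¬Q)
  T T F T  ✗ fails (R ∨ ¬Q)
  T T T F  ✗ fails (S ∨ ¬P)
  T T T T  ✓ satisfies all
5 of the 16 rows are models.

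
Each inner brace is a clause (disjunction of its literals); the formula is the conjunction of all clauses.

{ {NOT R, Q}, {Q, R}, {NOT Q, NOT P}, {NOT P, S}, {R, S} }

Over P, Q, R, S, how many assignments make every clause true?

There are 2^4 = 16 truth assignments over (P, Q, R, S).
Split on S. With S = true, the clauses containing S are satisfied and NOT S drops from the rest; 2 of the 2^3 = 8 assignments to the other variables satisfy what remains.
With S = false, by the same count on the reduced clause set, 1 assignment works.
(One model: P=F, Q=T, R=F, S=T.)
Total: 2 + 1 = 3.

3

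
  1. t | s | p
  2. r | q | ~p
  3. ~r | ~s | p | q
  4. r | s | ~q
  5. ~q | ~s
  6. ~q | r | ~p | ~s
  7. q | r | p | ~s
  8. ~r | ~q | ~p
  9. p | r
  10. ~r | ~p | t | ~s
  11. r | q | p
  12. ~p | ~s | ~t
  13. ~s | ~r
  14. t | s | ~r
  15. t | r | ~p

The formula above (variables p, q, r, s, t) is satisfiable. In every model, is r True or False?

True

Suppose r = 0.
Unit clause (p) forces p = 1.
Unit clause (q) forces q = 1.
Unit clause (s) forces s = 1.
That conflicts with the unit clause (~s).
So every satisfying assignment has r = True.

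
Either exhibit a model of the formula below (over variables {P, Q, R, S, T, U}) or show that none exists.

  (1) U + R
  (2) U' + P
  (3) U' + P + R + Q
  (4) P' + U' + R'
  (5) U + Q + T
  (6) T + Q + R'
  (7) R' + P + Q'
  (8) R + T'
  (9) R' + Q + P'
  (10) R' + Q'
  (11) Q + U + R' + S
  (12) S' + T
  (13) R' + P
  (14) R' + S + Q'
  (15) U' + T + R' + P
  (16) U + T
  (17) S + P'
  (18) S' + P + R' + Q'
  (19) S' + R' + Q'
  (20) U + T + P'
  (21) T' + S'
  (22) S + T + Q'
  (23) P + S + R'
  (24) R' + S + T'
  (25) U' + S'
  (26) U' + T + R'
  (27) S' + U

UNSATISFIABLE

Case U = 1:
(P) alone gives P = 1.
(R') alone gives R = 0.
(T') alone gives T = 0.
(S') alone gives S = 0.
But (S) is also a unit clause — contradiction.
That branch fails; take U = 0 instead.
(R) alone gives R = 1.
(Q') alone gives Q = 0.
(T) alone gives T = 1.
(P') alone gives P = 0.
But (P) is also a unit clause — contradiction.
Neither U = 1 nor U = 0 works.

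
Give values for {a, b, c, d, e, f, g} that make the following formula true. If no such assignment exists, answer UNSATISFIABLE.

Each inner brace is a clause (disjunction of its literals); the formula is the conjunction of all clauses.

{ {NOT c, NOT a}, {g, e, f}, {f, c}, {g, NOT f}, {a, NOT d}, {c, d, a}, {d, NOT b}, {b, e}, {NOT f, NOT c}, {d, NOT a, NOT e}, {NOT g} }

The clause (NOT g) is unit, so g = false.
The clause (NOT f) is unit, so f = false.
The clause (e) is unit, so e = true.
The clause (c) is unit, so c = true.
The clause (NOT a) is unit, so a = false.
The clause (NOT d) is unit, so d = false.
The clause (NOT b) is unit, so b = false.
This assignment satisfies each clause.

a: false; b: false; c: true; d: false; e: true; f: false; g: false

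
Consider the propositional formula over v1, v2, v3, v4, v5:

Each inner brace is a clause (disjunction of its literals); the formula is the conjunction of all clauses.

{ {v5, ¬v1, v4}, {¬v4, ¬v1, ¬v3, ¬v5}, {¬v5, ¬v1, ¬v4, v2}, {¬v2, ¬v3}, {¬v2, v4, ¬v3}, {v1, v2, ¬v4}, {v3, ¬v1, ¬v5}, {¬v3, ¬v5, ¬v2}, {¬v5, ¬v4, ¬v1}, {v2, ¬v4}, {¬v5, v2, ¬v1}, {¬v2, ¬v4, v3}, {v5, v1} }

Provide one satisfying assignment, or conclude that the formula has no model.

v1: False; v2: False; v3: True; v4: False; v5: True

Branch on v2: set v2 = False.
Unit clause (¬v4) forces v4 = False.
Branch on v5: set v5 = True.
Unit clause (¬v1) forces v1 = False.
Every clause is now satisfied; v3 is unconstrained.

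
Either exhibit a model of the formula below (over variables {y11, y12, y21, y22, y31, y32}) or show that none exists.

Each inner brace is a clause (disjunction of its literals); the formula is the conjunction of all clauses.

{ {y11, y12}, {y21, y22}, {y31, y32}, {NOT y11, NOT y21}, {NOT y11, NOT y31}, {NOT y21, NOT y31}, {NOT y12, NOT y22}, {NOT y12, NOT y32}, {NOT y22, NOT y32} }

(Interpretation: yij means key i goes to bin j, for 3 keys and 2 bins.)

Branch on y11: set y11 = true.
Unit clause (NOT y21) forces y21 = false.
Unit clause (y22) forces y22 = true.
Unit clause (NOT y31) forces y31 = false.
Unit clause (y32) forces y32 = true.
That conflicts with the unit clause (NOT y32).
That branch fails; take y11 = false instead.
Unit clause (y12) forces y12 = true.
Unit clause (NOT y22) forces y22 = false.
Unit clause (y21) forces y21 = true.
Unit clause (NOT y31) forces y31 = false.
Unit clause (y32) forces y32 = true.
That conflicts with the unit clause (NOT y32).
Both values of y11 lead to a conflict.

UNSATISFIABLE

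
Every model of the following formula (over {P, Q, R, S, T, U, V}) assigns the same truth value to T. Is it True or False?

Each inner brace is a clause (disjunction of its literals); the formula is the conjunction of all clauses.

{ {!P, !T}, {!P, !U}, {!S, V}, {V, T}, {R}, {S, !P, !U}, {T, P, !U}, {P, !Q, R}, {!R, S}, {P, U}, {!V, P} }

False

Suppose T = true.
The clause (!P) is unit, so P = false.
The clause (R) is unit, so R = true.
The clause (S) is unit, so S = true.
The clause (V) is unit, so V = true.
Now (!V) is unsatisfied and unit — conflict.
So every satisfying assignment has T = False.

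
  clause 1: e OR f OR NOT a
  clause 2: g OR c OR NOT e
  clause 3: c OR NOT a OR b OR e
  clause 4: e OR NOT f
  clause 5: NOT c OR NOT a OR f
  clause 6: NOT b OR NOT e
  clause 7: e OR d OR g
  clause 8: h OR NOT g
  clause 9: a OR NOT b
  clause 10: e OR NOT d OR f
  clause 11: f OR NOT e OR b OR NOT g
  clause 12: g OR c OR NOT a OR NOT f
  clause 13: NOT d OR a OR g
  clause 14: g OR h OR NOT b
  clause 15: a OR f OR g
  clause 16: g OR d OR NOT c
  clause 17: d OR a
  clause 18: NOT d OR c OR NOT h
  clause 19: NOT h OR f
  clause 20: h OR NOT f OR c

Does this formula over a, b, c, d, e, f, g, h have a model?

Yes

Case e = true:
From the singleton clause (NOT b), b = false.
Case g = false:
From the singleton clause (c), c = true.
From the singleton clause (d), d = true.
From the singleton clause (a), a = true.
From the singleton clause (f), f = true.
All clauses hold; h can take either value.
A satisfying assignment: a: true, b: false, c: true, d: true, e: true, f: true, g: false, h: true.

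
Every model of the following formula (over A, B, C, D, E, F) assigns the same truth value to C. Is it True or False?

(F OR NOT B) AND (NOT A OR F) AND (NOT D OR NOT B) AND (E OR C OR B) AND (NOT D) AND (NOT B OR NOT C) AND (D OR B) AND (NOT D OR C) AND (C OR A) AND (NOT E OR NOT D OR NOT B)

Suppose C = true.
From the singleton clause (NOT D), D = false.
From the singleton clause (NOT B), B = false.
Now (B) is unsatisfied and unit — conflict.
So every satisfying assignment has C = False.

False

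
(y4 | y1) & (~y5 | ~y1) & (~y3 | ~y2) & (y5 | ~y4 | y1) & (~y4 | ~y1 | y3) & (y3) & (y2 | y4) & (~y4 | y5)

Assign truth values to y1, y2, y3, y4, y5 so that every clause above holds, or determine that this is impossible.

The clause (y3) is unit, so y3 = 1.
The clause (~y2) is unit, so y2 = 0.
The clause (y4) is unit, so y4 = 1.
The clause (y5) is unit, so y5 = 1.
The clause (~y1) is unit, so y1 = 0.
This assignment satisfies each clause.

y1=0, y2=0, y3=1, y4=1, y5=1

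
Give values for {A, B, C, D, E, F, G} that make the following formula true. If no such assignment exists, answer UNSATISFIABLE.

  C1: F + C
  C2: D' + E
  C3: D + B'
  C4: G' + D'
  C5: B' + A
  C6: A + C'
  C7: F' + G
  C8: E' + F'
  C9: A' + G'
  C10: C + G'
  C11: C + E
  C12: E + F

Branch on F: set F = 0.
The clause (C) is unit, so C = 1.
The clause (A) is unit, so A = 1.
The clause (G') is unit, so G = 0.
The clause (E) is unit, so E = 1.
Branch on D: set D = 1.
No clause remains; B is free.

A: 1; B: 1; C: 1; D: 1; E: 1; F: 0; G: 0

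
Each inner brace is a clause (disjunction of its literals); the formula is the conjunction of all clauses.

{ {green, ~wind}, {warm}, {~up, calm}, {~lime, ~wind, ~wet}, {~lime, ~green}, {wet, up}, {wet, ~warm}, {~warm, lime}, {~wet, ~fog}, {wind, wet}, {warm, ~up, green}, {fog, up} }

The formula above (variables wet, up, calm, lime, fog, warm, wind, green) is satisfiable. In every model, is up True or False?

True

Suppose up = 0.
Unit clause (warm) forces warm = 1.
Unit clause (wet) forces wet = 1.
Unit clause (lime) forces lime = 1.
Unit clause (~wind) forces wind = 0.
Unit clause (~green) forces green = 0.
Unit clause (~fog) forces fog = 0.
Now (fog) is unsatisfied and unit — conflict.
So every satisfying assignment has up = True.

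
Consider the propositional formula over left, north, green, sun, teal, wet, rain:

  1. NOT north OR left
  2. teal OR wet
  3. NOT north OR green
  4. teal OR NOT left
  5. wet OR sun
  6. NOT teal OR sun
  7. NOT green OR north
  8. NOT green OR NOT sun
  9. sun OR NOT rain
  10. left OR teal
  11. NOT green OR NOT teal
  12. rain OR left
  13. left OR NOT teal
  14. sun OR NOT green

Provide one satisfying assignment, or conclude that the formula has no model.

Case north = false:
From the singleton clause (NOT green), green = false.
Case teal = true:
From the singleton clause (sun), sun = true.
From the singleton clause (left), left = true.
No clause remains; wet, rain are free.

left: true, north: false, green: false, sun: true, teal: true, wet: true, rain: true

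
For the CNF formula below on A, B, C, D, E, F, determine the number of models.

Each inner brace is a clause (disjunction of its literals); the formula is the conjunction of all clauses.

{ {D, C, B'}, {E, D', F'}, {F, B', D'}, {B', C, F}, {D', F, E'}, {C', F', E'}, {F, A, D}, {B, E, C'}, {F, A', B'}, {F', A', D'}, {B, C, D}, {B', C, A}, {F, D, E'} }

There are 2^6 = 64 truth assignments over (A, B, C, D, E, F).
Split on B. With B = 1, the clauses containing B are satisfied and B' drops from the rest; 2 of the 2^5 = 32 assignments to the other variables satisfy what remains.
With B = 0, by the same count on the reduced clause set, 3 assignments work.
(One model: A=F, B=F, C=F, D=T, E=F, F=F.)
Total: 2 + 3 = 5.

5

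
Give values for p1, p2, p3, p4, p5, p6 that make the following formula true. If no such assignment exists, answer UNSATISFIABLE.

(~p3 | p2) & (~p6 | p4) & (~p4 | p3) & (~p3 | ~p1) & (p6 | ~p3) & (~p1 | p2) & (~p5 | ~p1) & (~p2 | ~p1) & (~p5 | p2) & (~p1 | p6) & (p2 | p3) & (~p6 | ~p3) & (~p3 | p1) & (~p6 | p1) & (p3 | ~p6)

Suppose p3 = 0.
The clause (~p4) is unit, so p4 = 0.
The clause (~p6) is unit, so p6 = 0.
The clause (~p1) is unit, so p1 = 0.
The clause (p2) is unit, so p2 = 1.
Every clause is now satisfied; p5 is unconstrained.

p1 ↦ 0,  p2 ↦ 1,  p3 ↦ 0,  p4 ↦ 0,  p5 ↦ 0,  p6 ↦ 0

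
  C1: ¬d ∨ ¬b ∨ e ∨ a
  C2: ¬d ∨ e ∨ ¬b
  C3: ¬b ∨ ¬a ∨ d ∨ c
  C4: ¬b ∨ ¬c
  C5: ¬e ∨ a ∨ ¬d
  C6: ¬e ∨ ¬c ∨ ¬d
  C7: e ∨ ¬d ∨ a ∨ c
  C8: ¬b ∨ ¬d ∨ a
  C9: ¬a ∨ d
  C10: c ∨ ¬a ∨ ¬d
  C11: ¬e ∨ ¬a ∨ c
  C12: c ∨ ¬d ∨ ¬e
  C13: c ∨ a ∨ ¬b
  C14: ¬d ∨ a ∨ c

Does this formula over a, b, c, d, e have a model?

Case b = False:
Case a = True:
The clause (d) is unit, so d = True.
The clause (c) is unit, so c = True.
The clause (¬e) is unit, so e = False.
This assignment satisfies each clause.
A satisfying assignment: a: True, b: False, c: True, d: True, e: False.

Yes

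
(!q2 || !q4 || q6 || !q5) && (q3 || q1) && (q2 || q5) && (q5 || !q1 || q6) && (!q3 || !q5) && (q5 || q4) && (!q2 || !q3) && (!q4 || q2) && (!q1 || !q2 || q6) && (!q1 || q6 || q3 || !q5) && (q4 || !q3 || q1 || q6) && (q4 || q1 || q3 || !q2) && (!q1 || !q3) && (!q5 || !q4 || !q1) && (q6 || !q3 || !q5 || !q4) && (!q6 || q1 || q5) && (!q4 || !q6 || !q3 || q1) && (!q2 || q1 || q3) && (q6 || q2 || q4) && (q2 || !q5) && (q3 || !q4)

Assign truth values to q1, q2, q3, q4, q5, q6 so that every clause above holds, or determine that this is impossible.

Suppose q3 = false.
The clause (q1) is unit, so q1 = true.
The clause (!q4) is unit, so q4 = false.
The clause (q5) is unit, so q5 = true.
The clause (q6) is unit, so q6 = true.
The clause (q2) is unit, so q2 = true.
This assignment satisfies each clause.

q1 ↦ true, q2 ↦ true, q3 ↦ false, q4 ↦ false, q5 ↦ true, q6 ↦ true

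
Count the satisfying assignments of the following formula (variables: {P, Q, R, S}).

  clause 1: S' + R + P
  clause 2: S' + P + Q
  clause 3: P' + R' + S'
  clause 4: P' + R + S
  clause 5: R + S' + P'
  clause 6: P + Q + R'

There are 2^4 = 16 truth assignments over (P, Q, R, S).
Split on R. With R = 1, the clauses containing R are satisfied and R' drops from the rest; 4 of the 2^3 = 8 assignments to the other variables satisfy what remains.
With R = 0, by the same count on the reduced clause set, 2 assignments work.
(One model: P=F, Q=F, R=F, S=F.)
Total: 4 + 2 = 6.

6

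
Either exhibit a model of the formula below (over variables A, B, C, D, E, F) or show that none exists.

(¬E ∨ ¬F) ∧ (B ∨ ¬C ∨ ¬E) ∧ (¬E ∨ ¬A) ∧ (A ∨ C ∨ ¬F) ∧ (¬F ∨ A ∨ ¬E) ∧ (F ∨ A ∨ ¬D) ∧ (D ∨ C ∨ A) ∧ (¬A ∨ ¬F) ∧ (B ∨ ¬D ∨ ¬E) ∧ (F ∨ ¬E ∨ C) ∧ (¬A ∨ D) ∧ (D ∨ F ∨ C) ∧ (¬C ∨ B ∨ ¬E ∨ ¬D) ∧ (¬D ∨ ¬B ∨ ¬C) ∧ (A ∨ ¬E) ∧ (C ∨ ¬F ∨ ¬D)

A ↦ False, B ↦ True, C ↦ True, D ↦ False, E ↦ False, F ↦ True

Try E = False.
Try A = False.
Try C = True.
Try F = True.
Try D = False.
No clause remains; B is free.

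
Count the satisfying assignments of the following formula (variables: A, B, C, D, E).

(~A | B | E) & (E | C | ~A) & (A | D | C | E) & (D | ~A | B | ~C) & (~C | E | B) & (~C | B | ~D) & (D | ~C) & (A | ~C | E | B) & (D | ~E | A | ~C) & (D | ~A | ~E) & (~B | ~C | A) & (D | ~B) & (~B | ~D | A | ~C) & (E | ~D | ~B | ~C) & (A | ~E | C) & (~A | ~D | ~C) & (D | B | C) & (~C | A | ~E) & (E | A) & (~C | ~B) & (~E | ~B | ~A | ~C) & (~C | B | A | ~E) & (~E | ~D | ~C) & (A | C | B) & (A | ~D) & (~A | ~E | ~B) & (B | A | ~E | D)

There are 2^5 = 32 truth assignments over (A, B, C, D, E).
Split on E. With E = 1, the clauses containing E are satisfied and ~E drops from the rest; 1 of the 2^4 = 16 assignments to the other variables satisfy what remains.
With E = 0, by the same count on the reduced clause set, 0 assignments work.
(One model: A=T, B=F, C=F, D=T, E=T.)
Total: 1 + 0 = 1.

1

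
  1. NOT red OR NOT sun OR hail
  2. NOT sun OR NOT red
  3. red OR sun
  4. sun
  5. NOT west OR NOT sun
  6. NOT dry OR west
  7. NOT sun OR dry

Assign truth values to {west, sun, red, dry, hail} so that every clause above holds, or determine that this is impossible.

The clause (sun) is unit, so sun = true.
The clause (NOT red) is unit, so red = false.
The clause (NOT west) is unit, so west = false.
The clause (NOT dry) is unit, so dry = false.
That conflicts with the unit clause (dry).

UNSATISFIABLE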